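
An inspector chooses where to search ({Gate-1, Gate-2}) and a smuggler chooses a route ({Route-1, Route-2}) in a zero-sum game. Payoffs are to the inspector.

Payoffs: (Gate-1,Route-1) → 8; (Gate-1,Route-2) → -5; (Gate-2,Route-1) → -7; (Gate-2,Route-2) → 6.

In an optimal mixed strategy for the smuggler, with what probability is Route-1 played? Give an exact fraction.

Row minima: Gate-1 → -5, Gate-2 → -7; maximin = -5.
Column maxima: Route-1 → 8, Route-2 → 6; minimax = 6.
-5 ≠ 6, so there is no saddle point; optimal play is mixed.
Let the inspector play Gate-1 with probability p. Expected payoff against Route-1: 8p + (-7)(1−p) = 15p − 7; against Route-2: (-5)p + 6(1−p) = −11p + 6.
Setting these equal: 15p − 7 = −11p + 6 ⇒ 26p = 13 ⇒ p = 1/2, and the value is (15)·(1/2) − 7 = 1/2.
For the smuggler: with q = P(Route-1), equating Gate-1's and Gate-2's payoffs gives 13q − 5 = −13q + 6 ⇒ q = 11/26.

11/26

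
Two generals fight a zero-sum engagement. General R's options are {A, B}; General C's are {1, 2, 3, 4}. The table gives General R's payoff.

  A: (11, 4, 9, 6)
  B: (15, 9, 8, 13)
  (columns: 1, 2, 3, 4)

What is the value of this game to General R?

Row minima: A → 4, B → 8; maximin = 8.
Column maxima: 1 → 15, 2 → 9, 3 → 9, 4 → 13; minimax = 9.
8 ≠ 9, so there is no saddle point; optimal play is mixed.
1 is strictly dominated by 2 (it gives General R strictly more in every row), so General C never plays it.
4 is strictly dominated by 2 (it gives General R strictly more in every row), so General C never plays it.
On the remaining 2×2 (A, B vs 2, 3):
Let General R play A with probability p. Expected payoff against 2: 4p + 9(1−p) = −5p + 9; against 3: 9p + 8(1−p) = p + 8.
Setting these equal: −5p + 9 = p + 8 ⇒ −6p = -1 ⇒ p = 1/6, and the value is (-5)·(1/6) + 9 = 49/6.
For General C: with q = P(2), equating A's and B's payoffs gives −5q + 9 = q + 8 ⇒ q = 1/6.

49/6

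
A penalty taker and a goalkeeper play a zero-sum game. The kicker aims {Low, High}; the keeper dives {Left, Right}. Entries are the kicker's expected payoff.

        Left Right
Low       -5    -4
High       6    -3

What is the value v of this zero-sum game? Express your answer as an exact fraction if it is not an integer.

-3

Row minima: Low → -5, High → -3; maximin = -3.
Column maxima: Left → 6, Right → -3; minimax = -3.
Since maximin = minimax = -3, there is a saddle point and the value is -3.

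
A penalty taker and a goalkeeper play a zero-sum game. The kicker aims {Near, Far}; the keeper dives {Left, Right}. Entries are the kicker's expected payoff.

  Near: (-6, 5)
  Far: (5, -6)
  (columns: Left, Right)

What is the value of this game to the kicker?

Row minima: Near → -6, Far → -6; maximin = -6.
Column maxima: Left → 5, Right → 5; minimax = 5.
-6 ≠ 5, so there is no saddle point; optimal play is mixed.
Let the kicker play Near with probability p. Expected payoff against Left: (-6)p + 5(1−p) = −11p + 5; against Right: 5p + (-6)(1−p) = 11p − 6.
Setting these equal: −11p + 5 = 11p − 6 ⇒ −22p = -11 ⇒ p = 1/2, and the value is (-11)·(1/2) + 5 = -1/2.
For the keeper: with q = P(Left), equating Near's and Far's payoffs gives −11q + 5 = 11q − 6 ⇒ q = 1/2.

-1/2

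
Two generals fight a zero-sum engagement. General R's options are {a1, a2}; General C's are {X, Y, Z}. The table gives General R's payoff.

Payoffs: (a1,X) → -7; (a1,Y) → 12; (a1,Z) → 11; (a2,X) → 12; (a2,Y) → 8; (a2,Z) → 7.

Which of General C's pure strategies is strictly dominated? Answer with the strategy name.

Y

Z holds General R's payoff strictly below Y in every row: 11 < 12, 7 < 8.
So Y is strictly dominated for General C.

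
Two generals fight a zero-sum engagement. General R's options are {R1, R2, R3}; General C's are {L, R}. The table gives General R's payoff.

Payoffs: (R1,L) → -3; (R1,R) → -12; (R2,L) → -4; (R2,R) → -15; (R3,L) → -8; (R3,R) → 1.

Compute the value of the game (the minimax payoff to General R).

Row minima: R1 → -12, R2 → -15, R3 → -8; maximin = -8.
Column maxima: L → -3, R → 1; minimax = -3.
-8 ≠ -3, so there is no saddle point; optimal play is mixed.
R2 is strictly dominated by R1, so General R never plays it.
On the remaining 2×2 (R1, R3 vs L, R):
Let General R play R1 with probability p. Expected payoff against L: (-3)p + (-8)(1−p) = 5p − 8; against R: (-12)p + 1(1−p) = −13p + 1.
Setting these equal: 5p − 8 = −13p + 1 ⇒ 18p = 9 ⇒ p = 1/2, and the value is (5)·(1/2) − 8 = -11/2.
For General C: with q = P(L), equating R1's and R3's payoffs gives 9q − 12 = −9q + 1 ⇒ q = 13/18.

-11/2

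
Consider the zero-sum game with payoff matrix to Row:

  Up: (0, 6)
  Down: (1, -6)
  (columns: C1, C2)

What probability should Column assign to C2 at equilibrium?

1/13

Row minima: Up → 0, Down → -6; maximin = 0.
Column maxima: C1 → 1, C2 → 6; minimax = 1.
0 ≠ 1, so there is no saddle point; optimal play is mixed.
Let Row play Up with probability p. Expected payoff against C1: 0p + 1(1−p) = −p + 1; against C2: 6p + (-6)(1−p) = 12p − 6.
Setting these equal: −p + 1 = 12p − 6 ⇒ −13p = -7 ⇒ p = 7/13, and the value is (-1)·(7/13) + 1 = 6/13.
For Column: with q = P(C1), equating Up's and Down's payoffs gives −6q + 6 = 7q − 6 ⇒ q = 12/13.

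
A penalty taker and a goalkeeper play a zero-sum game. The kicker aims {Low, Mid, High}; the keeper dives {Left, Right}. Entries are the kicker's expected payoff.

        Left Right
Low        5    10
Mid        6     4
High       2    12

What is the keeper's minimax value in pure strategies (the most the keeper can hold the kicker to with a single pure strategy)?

6

Column maxima: Left → 6, Right → 12.
The smallest of these is 6.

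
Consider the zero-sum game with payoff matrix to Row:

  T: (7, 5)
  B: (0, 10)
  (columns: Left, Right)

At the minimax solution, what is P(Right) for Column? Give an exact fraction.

7/12

Row minima: T → 5, B → 0; maximin = 5.
Column maxima: Left → 7, Right → 10; minimax = 7.
5 ≠ 7, so there is no saddle point; optimal play is mixed.
Let Row play T with probability p. Expected payoff against Left: 7p + 0(1−p) = 7p; against Right: 5p + 10(1−p) = −5p + 10.
Setting these equal: 7p = −5p + 10 ⇒ 12p = 10 ⇒ p = 5/6, and the value is (7)·(5/6) = 35/6.
For Column: with q = P(Left), equating T's and B's payoffs gives 2q + 5 = −10q + 10 ⇒ q = 5/12.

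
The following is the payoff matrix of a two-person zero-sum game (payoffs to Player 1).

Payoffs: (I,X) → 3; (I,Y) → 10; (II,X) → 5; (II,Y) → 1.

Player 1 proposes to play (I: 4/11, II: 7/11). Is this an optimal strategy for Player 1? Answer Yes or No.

Against X this mix gives (4/11)·3 + (7/11)·5 = 47/11.
Against Y this mix gives (4/11)·10 + (7/11)·1 = 47/11.
All of Player 2's active replies (X, Y) yield 47/11, and no column does worse for Player 1. The mix makes Player 2 indifferent and guarantees 47/11, so it is optimal.

Yes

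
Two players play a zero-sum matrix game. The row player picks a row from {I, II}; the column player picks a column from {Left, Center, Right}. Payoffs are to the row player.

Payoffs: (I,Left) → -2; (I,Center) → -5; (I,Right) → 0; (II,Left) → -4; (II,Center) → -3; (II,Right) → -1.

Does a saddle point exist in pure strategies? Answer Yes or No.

No

Row minima: I → -5, II → -4; maximin = -4.
Column maxima: Left → -2, Center → -3, Right → 0; minimax = -3.
-4 ≠ -3, so no pure-strategy equilibrium exists.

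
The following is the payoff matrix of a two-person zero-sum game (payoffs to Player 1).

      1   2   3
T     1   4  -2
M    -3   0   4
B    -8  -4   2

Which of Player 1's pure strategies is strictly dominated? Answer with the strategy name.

M gives a strictly higher payoff than B against every column: -3 > -8, 0 > -4, 4 > 2.
So B is strictly dominated and Player 1 never plays it.

B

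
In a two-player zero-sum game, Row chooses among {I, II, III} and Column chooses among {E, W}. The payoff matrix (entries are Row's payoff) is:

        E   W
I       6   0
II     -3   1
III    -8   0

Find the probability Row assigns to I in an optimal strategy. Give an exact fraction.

2/5

Row minima: I → 0, II → -3, III → -8; maximin = 0.
Column maxima: E → 6, W → 1; minimax = 1.
0 ≠ 1, so there is no saddle point; optimal play is mixed.
III is strictly dominated by II, so Row never plays it.
On the remaining 2×2 (I, II vs E, W):
Let Row play I with probability p. Expected payoff against E: 6p + (-3)(1−p) = 9p − 3; against W: 0p + 1(1−p) = −p + 1.
Setting these equal: 9p − 3 = −p + 1 ⇒ 10p = 4 ⇒ p = 2/5, and the value is (9)·(2/5) − 3 = 3/5.
For Column: with q = P(E), equating I's and II's payoffs gives 6q = −4q + 1 ⇒ q = 1/10.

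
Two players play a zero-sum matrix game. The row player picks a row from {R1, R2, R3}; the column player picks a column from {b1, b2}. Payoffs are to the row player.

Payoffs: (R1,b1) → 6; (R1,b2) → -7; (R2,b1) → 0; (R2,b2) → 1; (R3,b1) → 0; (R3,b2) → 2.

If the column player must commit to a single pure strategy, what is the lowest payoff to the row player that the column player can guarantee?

Column maxima: b1 → 6, b2 → 2.
The smallest of these is 2.

2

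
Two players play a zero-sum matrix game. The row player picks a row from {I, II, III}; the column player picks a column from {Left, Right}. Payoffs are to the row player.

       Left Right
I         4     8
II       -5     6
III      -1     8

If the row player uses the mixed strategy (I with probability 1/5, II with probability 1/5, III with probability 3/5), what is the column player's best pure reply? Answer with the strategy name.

Left

If the column player plays Left, the row player's expected payoff is (1/5)·4 + (1/5)·(-5) + (3/5)·(-1) = -4/5.
If the column player plays Right, the row player's expected payoff is (1/5)·8 + (1/5)·6 + (3/5)·8 = 38/5.
The column player minimizes the row player's payoff; the smallest is -4/5, so the best response is Left.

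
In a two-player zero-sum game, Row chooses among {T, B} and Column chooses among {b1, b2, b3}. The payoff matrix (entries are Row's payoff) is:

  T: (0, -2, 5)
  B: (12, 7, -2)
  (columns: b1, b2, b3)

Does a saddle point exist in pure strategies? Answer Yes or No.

No

Row minima: T → -2, B → -2; maximin = -2.
Column maxima: b1 → 12, b2 → 7, b3 → 5; minimax = 5.
-2 ≠ 5, so no pure-strategy equilibrium exists.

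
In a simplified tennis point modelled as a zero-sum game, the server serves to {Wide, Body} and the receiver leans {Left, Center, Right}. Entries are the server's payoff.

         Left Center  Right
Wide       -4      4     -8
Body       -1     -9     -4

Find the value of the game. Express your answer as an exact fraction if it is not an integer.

Row minima: Wide → -8, Body → -9; maximin = -8.
Column maxima: Left → -1, Center → 4, Right → -4; minimax = -4.
-8 ≠ -4, so there is no saddle point; optimal play is mixed.
Left is strictly dominated by Right (it gives the server strictly more in every row), so the receiver never plays it.
On the remaining 2×2 (Wide, Body vs Center, Right):
Let the server play Wide with probability p. Expected payoff against Center: 4p + (-9)(1−p) = 13p − 9; against Right: (-8)p + (-4)(1−p) = −4p − 4.
Setting these equal: 13p − 9 = −4p − 4 ⇒ 17p = 5 ⇒ p = 5/17, and the value is (13)·(5/17) − 9 = -88/17.
For the receiver: with q = P(Center), equating Wide's and Body's payoffs gives 12q − 8 = −5q − 4 ⇒ q = 4/17.

-88/17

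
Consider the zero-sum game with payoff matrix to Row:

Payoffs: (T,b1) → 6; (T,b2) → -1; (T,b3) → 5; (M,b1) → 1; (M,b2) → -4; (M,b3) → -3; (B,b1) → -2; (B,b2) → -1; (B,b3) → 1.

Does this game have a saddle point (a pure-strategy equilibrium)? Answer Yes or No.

Row minima: T → -1, M → -4, B → -2; maximin = -1.
Column maxima: b1 → 6, b2 → -1, b3 → 5; minimax = -1.
maximin = minimax = -1, so a saddle point exists.

Yes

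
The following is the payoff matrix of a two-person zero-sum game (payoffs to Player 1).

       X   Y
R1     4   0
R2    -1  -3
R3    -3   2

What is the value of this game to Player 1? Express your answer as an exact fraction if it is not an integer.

Row minima: R1 → 0, R2 → -3, R3 → -3; maximin = 0.
Column maxima: X → 4, Y → 2; minimax = 2.
0 ≠ 2, so there is no saddle point; optimal play is mixed.
R2 is strictly dominated by R1, so Player 1 never plays it.
On the remaining 2×2 (R1, R3 vs X, Y):
Let Player 1 play R1 with probability p. Expected payoff against X: 4p + (-3)(1−p) = 7p − 3; against Y: 0p + 2(1−p) = −2p + 2.
Setting these equal: 7p − 3 = −2p + 2 ⇒ 9p = 5 ⇒ p = 5/9, and the value is (7)·(5/9) − 3 = 8/9.
For Player 2: with q = P(X), equating R1's and R3's payoffs gives 4q = −5q + 2 ⇒ q = 2/9.

8/9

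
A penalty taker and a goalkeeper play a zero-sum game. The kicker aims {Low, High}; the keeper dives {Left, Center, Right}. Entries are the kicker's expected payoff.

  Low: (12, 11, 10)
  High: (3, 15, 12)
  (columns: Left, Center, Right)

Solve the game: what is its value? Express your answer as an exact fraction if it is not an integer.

114/11

Row minima: Low → 10, High → 3; maximin = 10.
Column maxima: Left → 12, Center → 15, Right → 12; minimax = 12.
10 ≠ 12, so there is no saddle point; optimal play is mixed.
Center is strictly dominated by Right (it gives the kicker strictly more in every row), so the keeper never plays it.
On the remaining 2×2 (Low, High vs Left, Right):
Let the kicker play Low with probability p. Expected payoff against Left: 12p + 3(1−p) = 9p + 3; against Right: 10p + 12(1−p) = −2p + 12.
Setting these equal: 9p + 3 = −2p + 12 ⇒ 11p = 9 ⇒ p = 9/11, and the value is (9)·(9/11) + 3 = 114/11.
For the keeper: with q = P(Left), equating Low's and High's payoffs gives 2q + 10 = −9q + 12 ⇒ q = 2/11.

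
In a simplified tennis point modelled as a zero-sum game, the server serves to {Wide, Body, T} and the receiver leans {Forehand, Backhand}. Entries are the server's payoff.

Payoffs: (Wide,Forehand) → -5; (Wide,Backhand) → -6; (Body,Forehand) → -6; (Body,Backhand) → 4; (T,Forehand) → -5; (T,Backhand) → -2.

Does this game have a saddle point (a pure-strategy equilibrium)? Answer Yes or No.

Row minima: Wide → -6, Body → -6, T → -5; maximin = -5.
Column maxima: Forehand → -5, Backhand → 4; minimax = -5.
maximin = minimax = -5, so a saddle point exists.

Yes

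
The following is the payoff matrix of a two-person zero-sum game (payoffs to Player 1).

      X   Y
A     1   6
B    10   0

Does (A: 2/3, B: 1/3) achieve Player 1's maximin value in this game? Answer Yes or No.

Against X this mix gives (2/3)·1 + (1/3)·10 = 4.
Against Y this mix gives (2/3)·6 + (1/3)·0 = 4.
All of Player 2's active replies (X, Y) yield 4, and no column does worse for Player 1. The mix makes Player 2 indifferent and guarantees 4, so it is optimal.

Yes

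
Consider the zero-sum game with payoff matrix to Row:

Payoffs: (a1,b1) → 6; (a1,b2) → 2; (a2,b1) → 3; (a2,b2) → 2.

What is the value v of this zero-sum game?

2

Row minima: a1 → 2, a2 → 2; maximin = 2.
Column maxima: b1 → 6, b2 → 2; minimax = 2.
Since maximin = minimax = 2, there is a saddle point and the value is 2.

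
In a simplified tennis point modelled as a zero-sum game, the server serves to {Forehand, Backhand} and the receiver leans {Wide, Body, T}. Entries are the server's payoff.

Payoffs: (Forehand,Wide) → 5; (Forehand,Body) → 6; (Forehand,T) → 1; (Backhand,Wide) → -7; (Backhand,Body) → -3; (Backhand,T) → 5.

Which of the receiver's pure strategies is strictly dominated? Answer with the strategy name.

Wide holds the server's payoff strictly below Body in every row: 5 < 6, -7 < -3.
So Body is strictly dominated for the receiver.

Body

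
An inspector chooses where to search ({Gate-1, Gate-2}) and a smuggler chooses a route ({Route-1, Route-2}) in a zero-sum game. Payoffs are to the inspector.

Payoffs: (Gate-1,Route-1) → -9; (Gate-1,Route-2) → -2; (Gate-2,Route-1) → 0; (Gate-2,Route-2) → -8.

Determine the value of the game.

Row minima: Gate-1 → -9, Gate-2 → -8; maximin = -8.
Column maxima: Route-1 → 0, Route-2 → -2; minimax = -2.
-8 ≠ -2, so there is no saddle point; optimal play is mixed.
Let the inspector play Gate-1 with probability p. Expected payoff against Route-1: (-9)p + 0(1−p) = −9p; against Route-2: (-2)p + (-8)(1−p) = 6p − 8.
Setting these equal: −9p = 6p − 8 ⇒ −15p = -8 ⇒ p = 8/15, and the value is (-9)·(8/15) = -24/5.
For the smuggler: with q = P(Route-1), equating Gate-1's and Gate-2's payoffs gives −7q − 2 = 8q − 8 ⇒ q = 2/5.

-24/5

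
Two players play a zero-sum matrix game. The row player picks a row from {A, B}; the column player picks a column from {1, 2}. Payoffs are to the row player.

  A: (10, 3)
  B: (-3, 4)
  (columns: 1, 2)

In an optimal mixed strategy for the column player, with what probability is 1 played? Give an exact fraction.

Row minima: A → 3, B → -3; maximin = 3.
Column maxima: 1 → 10, 2 → 4; minimax = 4.
3 ≠ 4, so there is no saddle point; optimal play is mixed.
Let the row player play A with probability p. Expected payoff against 1: 10p + (-3)(1−p) = 13p − 3; against 2: 3p + 4(1−p) = −p + 4.
Setting these equal: 13p − 3 = −p + 4 ⇒ 14p = 7 ⇒ p = 1/2, and the value is (13)·(1/2) − 3 = 7/2.
For the column player: with q = P(1), equating A's and B's payoffs gives 7q + 3 = −7q + 4 ⇒ q = 1/14.

1/14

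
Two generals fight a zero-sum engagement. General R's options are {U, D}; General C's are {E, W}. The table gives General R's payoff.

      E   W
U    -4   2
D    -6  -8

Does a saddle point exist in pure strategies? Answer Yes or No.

Yes

Row minima: U → -4, D → -8; maximin = -4.
Column maxima: E → -4, W → 2; minimax = -4.
maximin = minimax = -4, so a saddle point exists.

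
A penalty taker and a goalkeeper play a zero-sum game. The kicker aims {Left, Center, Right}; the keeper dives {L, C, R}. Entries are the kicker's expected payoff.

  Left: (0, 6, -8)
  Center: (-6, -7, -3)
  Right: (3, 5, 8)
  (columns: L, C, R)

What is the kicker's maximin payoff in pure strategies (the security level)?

3

Row minima: Left → -8, Center → -7, Right → 3.
The best of these is 3.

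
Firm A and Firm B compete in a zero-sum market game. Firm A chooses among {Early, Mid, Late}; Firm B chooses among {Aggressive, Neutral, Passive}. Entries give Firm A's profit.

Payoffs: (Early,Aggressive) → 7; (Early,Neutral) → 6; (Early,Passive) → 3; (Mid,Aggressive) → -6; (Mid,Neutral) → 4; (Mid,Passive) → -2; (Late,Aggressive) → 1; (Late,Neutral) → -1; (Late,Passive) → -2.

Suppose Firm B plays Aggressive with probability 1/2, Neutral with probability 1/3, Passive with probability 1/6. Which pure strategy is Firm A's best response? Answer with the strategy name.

Expected payoff of Early: (1/2)·7 + (1/3)·6 + (1/6)·3 = 6.
Expected payoff of Mid: (1/2)·(-6) + (1/3)·4 + (1/6)·(-2) = -2.
Expected payoff of Late: (1/2)·1 + (1/3)·(-1) + (1/6)·(-2) = -1/6.
The largest is 6, so Firm A's best response is Early.

Early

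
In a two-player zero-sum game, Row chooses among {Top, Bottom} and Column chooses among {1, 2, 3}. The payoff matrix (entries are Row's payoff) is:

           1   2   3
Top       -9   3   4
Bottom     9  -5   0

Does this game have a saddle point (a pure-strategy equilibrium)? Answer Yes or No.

Row minima: Top → -9, Bottom → -5; maximin = -5.
Column maxima: 1 → 9, 2 → 3, 3 → 4; minimax = 3.
-5 ≠ 3, so no pure-strategy equilibrium exists.

No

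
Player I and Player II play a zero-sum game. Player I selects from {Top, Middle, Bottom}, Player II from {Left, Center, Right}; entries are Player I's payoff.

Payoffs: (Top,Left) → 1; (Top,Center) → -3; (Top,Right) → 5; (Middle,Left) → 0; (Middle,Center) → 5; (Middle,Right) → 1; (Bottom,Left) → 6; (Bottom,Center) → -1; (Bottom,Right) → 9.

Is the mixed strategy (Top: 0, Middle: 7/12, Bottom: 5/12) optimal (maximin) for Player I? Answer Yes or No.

Against Left this mix gives (7/12)·0 + (5/12)·6 = 5/2.
Against Center this mix gives (7/12)·5 + (5/12)·(-1) = 5/2.
Against Right this mix gives (7/12)·1 + (5/12)·9 = 13/3.
All of Player II's active replies (Left, Center) yield 5/2, and no column does worse for Player I. The mix makes Player II indifferent and guarantees 5/2, so it is optimal.

Yes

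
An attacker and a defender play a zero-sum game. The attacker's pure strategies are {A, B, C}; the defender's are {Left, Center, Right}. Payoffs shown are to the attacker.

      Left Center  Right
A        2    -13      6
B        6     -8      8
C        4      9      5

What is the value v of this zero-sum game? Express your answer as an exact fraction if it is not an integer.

Row minima: A → -13, B → -8, C → 4; maximin = 4.
Column maxima: Left → 6, Center → 9, Right → 8; minimax = 6.
4 ≠ 6, so there is no saddle point; optimal play is mixed.
A is strictly dominated by B, so the attacker never plays it.
Right is strictly dominated by Left (it gives the attacker strictly more in every row), so the defender never plays it.
On the remaining 2×2 (B, C vs Left, Center):
Let the attacker play B with probability p. Expected payoff against Left: 6p + 4(1−p) = 2p + 4; against Center: (-8)p + 9(1−p) = −17p + 9.
Setting these equal: 2p + 4 = −17p + 9 ⇒ 19p = 5 ⇒ p = 5/19, and the value is (2)·(5/19) + 4 = 86/19.
For the defender: with q = P(Left), equating B's and C's payoffs gives 14q − 8 = −5q + 9 ⇒ q = 17/19.

86/19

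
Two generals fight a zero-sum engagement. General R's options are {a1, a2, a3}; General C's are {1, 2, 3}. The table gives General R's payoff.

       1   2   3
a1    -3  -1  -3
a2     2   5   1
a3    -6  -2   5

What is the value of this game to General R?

Row minima: a1 → -3, a2 → 1, a3 → -6; maximin = 1.
Column maxima: 1 → 2, 2 → 5, 3 → 5; minimax = 2.
1 ≠ 2, so there is no saddle point; optimal play is mixed.
a1 is strictly dominated by a2, so General R never plays it.
2 is strictly dominated by 1 (it gives General R strictly more in every row), so General C never plays it.
On the remaining 2×2 (a2, a3 vs 1, 3):
Let General R play a2 with probability p. Expected payoff against 1: 2p + (-6)(1−p) = 8p − 6; against 3: 1p + 5(1−p) = −4p + 5.
Setting these equal: 8p − 6 = −4p + 5 ⇒ 12p = 11 ⇒ p = 11/12, and the value is (8)·(11/12) − 6 = 4/3.
For General C: with q = P(1), equating a2's and a3's payoffs gives q + 1 = −11q + 5 ⇒ q = 1/3.

4/3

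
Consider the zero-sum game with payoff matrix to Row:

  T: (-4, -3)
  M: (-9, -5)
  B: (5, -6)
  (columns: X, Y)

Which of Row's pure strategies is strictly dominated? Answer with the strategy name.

M

T gives a strictly higher payoff than M against every column: -4 > -9, -3 > -5.
So M is strictly dominated and Row never plays it.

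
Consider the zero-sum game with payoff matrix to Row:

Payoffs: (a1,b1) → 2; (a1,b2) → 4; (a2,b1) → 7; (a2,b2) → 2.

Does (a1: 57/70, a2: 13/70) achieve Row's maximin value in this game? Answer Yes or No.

Against b1 this mix gives (57/70)·2 + (13/70)·7 = 41/14.
Against b2 this mix gives (57/70)·4 + (13/70)·2 = 127/35.
Column will play b1, holding Row to 41/14. Shifting weight toward the row that does better against b1 would raise this floor (the equalizing mix achieves 24/7 against both b1 and b2), so the proposed strategy is not optimal.

No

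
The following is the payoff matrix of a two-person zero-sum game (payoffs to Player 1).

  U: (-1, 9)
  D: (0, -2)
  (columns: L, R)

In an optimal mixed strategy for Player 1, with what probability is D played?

5/6

Row minima: U → -1, D → -2; maximin = -1.
Column maxima: L → 0, R → 9; minimax = 0.
-1 ≠ 0, so there is no saddle point; optimal play is mixed.
Let Player 1 play U with probability p. Expected payoff against L: (-1)p + 0(1−p) = −p; against R: 9p + (-2)(1−p) = 11p − 2.
Setting these equal: −p = 11p − 2 ⇒ −12p = -2 ⇒ p = 1/6, and the value is (-1)·(1/6) = -1/6.
For Player 2: with q = P(L), equating U's and D's payoffs gives −10q + 9 = 2q − 2 ⇒ q = 11/12.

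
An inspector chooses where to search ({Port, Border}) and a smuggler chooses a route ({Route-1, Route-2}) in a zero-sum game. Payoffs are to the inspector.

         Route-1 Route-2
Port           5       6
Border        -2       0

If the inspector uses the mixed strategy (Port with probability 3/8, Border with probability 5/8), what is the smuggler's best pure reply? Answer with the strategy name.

Route-1

If the smuggler plays Route-1, the inspector's expected payoff is (3/8)·5 + (5/8)·(-2) = 5/8.
If the smuggler plays Route-2, the inspector's expected payoff is (3/8)·6 + (5/8)·0 = 9/4.
The smuggler minimizes the inspector's payoff; the smallest is 5/8, so the best response is Route-1.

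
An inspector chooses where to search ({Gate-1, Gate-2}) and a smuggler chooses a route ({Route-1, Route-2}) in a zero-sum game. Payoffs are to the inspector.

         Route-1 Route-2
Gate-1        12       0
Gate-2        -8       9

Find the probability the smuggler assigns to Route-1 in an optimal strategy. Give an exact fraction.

Row minima: Gate-1 → 0, Gate-2 → -8; maximin = 0.
Column maxima: Route-1 → 12, Route-2 → 9; minimax = 9.
0 ≠ 9, so there is no saddle point; optimal play is mixed.
Let the inspector play Gate-1 with probability p. Expected payoff against Route-1: 12p + (-8)(1−p) = 20p − 8; against Route-2: 0p + 9(1−p) = −9p + 9.
Setting these equal: 20p − 8 = −9p + 9 ⇒ 29p = 17 ⇒ p = 17/29, and the value is (20)·(17/29) − 8 = 108/29.
For the smuggler: with q = P(Route-1), equating Gate-1's and Gate-2's payoffs gives 12q = −17q + 9 ⇒ q = 9/29.

9/29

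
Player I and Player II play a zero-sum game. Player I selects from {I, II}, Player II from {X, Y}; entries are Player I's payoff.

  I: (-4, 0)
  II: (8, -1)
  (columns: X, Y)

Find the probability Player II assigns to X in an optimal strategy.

1/13

Row minima: I → -4, II → -1; maximin = -1.
Column maxima: X → 8, Y → 0; minimax = 0.
-1 ≠ 0, so there is no saddle point; optimal play is mixed.
Let Player I play I with probability p. Expected payoff against X: (-4)p + 8(1−p) = −12p + 8; against Y: 0p + (-1)(1−p) = p − 1.
Setting these equal: −12p + 8 = p − 1 ⇒ −13p = -9 ⇒ p = 9/13, and the value is (-12)·(9/13) + 8 = -4/13.
For Player II: with q = P(X), equating I's and II's payoffs gives −4q = 9q − 1 ⇒ q = 1/13.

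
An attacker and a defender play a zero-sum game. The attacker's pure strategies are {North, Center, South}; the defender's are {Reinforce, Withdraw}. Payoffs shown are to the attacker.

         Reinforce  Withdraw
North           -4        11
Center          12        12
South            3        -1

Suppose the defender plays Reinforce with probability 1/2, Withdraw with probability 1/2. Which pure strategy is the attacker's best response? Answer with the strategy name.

Center

Expected payoff of North: (1/2)·(-4) + (1/2)·11 = 7/2.
Expected payoff of Center: (1/2)·12 + (1/2)·12 = 12.
Expected payoff of South: (1/2)·3 + (1/2)·(-1) = 1.
The largest is 12, so the attacker's best response is Center.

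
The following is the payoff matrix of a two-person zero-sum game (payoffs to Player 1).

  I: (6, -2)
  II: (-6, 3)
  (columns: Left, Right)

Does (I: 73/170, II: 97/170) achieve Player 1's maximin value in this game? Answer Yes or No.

No

Against Left this mix gives (73/170)·6 + (97/170)·(-6) = -72/85.
Against Right this mix gives (73/170)·(-2) + (97/170)·3 = 29/34.
Player 2 will play Left, holding Player 1 to -72/85. Shifting weight toward the row that does better against Left would raise this floor (the equalizing mix achieves 6/17 against both Left and Right), so the proposed strategy is not optimal.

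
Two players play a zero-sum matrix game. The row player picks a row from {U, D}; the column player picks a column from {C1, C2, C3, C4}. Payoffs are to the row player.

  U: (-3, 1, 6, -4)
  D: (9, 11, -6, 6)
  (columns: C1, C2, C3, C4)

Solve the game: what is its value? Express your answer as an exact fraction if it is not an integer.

Row minima: U → -4, D → -6; maximin = -4.
Column maxima: C1 → 9, C2 → 11, C3 → 6, C4 → 6; minimax = 6.
-4 ≠ 6, so there is no saddle point; optimal play is mixed.
C1 is strictly dominated by C4 (it gives the row player strictly more in every row), so the column player never plays it.
C2 is strictly dominated by C4 (it gives the row player strictly more in every row), so the column player never plays it.
On the remaining 2×2 (U, D vs C3, C4):
Let the row player play U with probability p. Expected payoff against C3: 6p + (-6)(1−p) = 12p − 6; against C4: (-4)p + 6(1−p) = −10p + 6.
Setting these equal: 12p − 6 = −10p + 6 ⇒ 22p = 12 ⇒ p = 6/11, and the value is (12)·(6/11) − 6 = 6/11.
For the column player: with q = P(C3), equating U's and D's payoffs gives 10q − 4 = −12q + 6 ⇒ q = 5/11.

6/11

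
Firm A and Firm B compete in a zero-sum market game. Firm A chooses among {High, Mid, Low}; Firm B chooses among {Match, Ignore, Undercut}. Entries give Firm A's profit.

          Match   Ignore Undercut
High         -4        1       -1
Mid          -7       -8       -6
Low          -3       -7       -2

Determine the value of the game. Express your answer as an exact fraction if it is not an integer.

-31/9

Row minima: High → -4, Mid → -8, Low → -7; maximin = -4.
Column maxima: Match → -3, Ignore → 1, Undercut → -1; minimax = -3.
-4 ≠ -3, so there is no saddle point; optimal play is mixed.
Mid is strictly dominated by High, so Firm A never plays it.
Undercut is strictly dominated by Match (it gives Firm A strictly more in every row), so Firm B never plays it.
On the remaining 2×2 (High, Low vs Match, Ignore):
Let Firm A play High with probability p. Expected payoff against Match: (-4)p + (-3)(1−p) = −p − 3; against Ignore: 1p + (-7)(1−p) = 8p − 7.
Setting these equal: −p − 3 = 8p − 7 ⇒ −9p = -4 ⇒ p = 4/9, and the value is (-1)·(4/9) − 3 = -31/9.
For Firm B: with q = P(Match), equating High's and Low's payoffs gives −5q + 1 = 4q − 7 ⇒ q = 8/9.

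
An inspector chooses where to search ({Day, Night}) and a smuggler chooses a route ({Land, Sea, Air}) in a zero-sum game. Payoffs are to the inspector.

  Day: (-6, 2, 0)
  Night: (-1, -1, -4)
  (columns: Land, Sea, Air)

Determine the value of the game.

Row minima: Day → -6, Night → -4; maximin = -4.
Column maxima: Land → -1, Sea → 2, Air → 0; minimax = -1.
-4 ≠ -1, so there is no saddle point; optimal play is mixed.
Sea is strictly dominated by Air (it gives the inspector strictly more in every row), so the smuggler never plays it.
On the remaining 2×2 (Day, Night vs Land, Air):
Let the inspector play Day with probability p. Expected payoff against Land: (-6)p + (-1)(1−p) = −5p − 1; against Air: 0p + (-4)(1−p) = 4p − 4.
Setting these equal: −5p − 1 = 4p − 4 ⇒ −9p = -3 ⇒ p = 1/3, and the value is (-5)·(1/3) − 1 = -8/3.
For the smuggler: with q = P(Land), equating Day's and Night's payoffs gives −6q = 3q − 4 ⇒ q = 4/9.

-8/3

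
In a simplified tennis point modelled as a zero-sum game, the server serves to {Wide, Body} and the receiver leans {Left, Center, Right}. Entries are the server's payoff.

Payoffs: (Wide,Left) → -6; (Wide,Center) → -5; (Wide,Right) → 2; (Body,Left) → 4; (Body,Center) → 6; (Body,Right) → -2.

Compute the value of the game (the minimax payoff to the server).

-2/7

Row minima: Wide → -6, Body → -2; maximin = -2.
Column maxima: Left → 4, Center → 6, Right → 2; minimax = 2.
-2 ≠ 2, so there is no saddle point; optimal play is mixed.
Center is strictly dominated by Left (it gives the server strictly more in every row), so the receiver never plays it.
On the remaining 2×2 (Wide, Body vs Left, Right):
Let the server play Wide with probability p. Expected payoff against Left: (-6)p + 4(1−p) = −10p + 4; against Right: 2p + (-2)(1−p) = 4p − 2.
Setting these equal: −10p + 4 = 4p − 2 ⇒ −14p = -6 ⇒ p = 3/7, and the value is (-10)·(3/7) + 4 = -2/7.
For the receiver: with q = P(Left), equating Wide's and Body's payoffs gives −8q + 2 = 6q − 2 ⇒ q = 2/7.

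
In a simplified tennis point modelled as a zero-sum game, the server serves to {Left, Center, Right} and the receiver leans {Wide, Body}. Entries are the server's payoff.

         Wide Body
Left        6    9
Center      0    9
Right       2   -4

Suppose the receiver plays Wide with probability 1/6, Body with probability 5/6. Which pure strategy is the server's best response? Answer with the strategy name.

Expected payoff of Left: (1/6)·6 + (5/6)·9 = 17/2.
Expected payoff of Center: (1/6)·0 + (5/6)·9 = 15/2.
Expected payoff of Right: (1/6)·2 + (5/6)·(-4) = -3.
The largest is 17/2, so the server's best response is Left.

Left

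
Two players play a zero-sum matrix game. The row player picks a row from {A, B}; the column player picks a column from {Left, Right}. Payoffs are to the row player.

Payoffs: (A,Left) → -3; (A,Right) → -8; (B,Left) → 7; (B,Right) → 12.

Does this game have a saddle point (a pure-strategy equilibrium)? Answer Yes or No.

Row minima: A → -8, B → 7; maximin = 7.
Column maxima: Left → 7, Right → 12; minimax = 7.
maximin = minimax = 7, so a saddle point exists.

Yes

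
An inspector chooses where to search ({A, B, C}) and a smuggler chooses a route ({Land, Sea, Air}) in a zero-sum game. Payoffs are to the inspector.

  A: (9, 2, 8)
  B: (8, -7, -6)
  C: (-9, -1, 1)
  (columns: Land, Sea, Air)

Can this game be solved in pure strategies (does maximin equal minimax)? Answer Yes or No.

Row minima: A → 2, B → -7, C → -9; maximin = 2.
Column maxima: Land → 9, Sea → 2, Air → 8; minimax = 2.
maximin = minimax = 2, so a saddle point exists.

Yes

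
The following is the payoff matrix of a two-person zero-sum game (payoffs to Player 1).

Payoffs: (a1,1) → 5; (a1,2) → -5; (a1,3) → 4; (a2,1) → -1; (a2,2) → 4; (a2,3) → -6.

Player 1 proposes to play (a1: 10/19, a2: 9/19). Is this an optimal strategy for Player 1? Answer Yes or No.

Against 1 this mix gives (10/19)·5 + (9/19)·(-1) = 41/19.
Against 2 this mix gives (10/19)·(-5) + (9/19)·4 = -14/19.
Against 3 this mix gives (10/19)·4 + (9/19)·(-6) = -14/19.
All of Player 2's active replies (2, 3) yield -14/19, and no column does worse for Player 1. The mix makes Player 2 indifferent and guarantees -14/19, so it is optimal.

Yes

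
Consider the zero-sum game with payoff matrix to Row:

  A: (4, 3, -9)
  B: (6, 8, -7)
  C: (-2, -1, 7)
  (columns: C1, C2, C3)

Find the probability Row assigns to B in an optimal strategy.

9/22

Row minima: A → -9, B → -7, C → -2; maximin = -2.
Column maxima: C1 → 6, C2 → 8, C3 → 7; minimax = 6.
-2 ≠ 6, so there is no saddle point; optimal play is mixed.
A is strictly dominated by B, so Row never plays it.
With A eliminated, C2 is strictly dominated by C1 (it gives Row strictly more in every remaining row), so Column never plays it.
On the remaining 2×2 (B, C vs C1, C3):
Let Row play B with probability p. Expected payoff against C1: 6p + (-2)(1−p) = 8p − 2; against C3: (-7)p + 7(1−p) = −14p + 7.
Setting these equal: 8p − 2 = −14p + 7 ⇒ 22p = 9 ⇒ p = 9/22, and the value is (8)·(9/22) − 2 = 14/11.
For Column: with q = P(C1), equating B's and C's payoffs gives 13q − 7 = −9q + 7 ⇒ q = 7/11.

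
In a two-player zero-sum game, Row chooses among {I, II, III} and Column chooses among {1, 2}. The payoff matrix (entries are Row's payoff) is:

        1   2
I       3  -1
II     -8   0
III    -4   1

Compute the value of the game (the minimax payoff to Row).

-1/9

Row minima: I → -1, II → -8, III → -4; maximin = -1.
Column maxima: 1 → 3, 2 → 1; minimax = 1.
-1 ≠ 1, so there is no saddle point; optimal play is mixed.
II is strictly dominated by III, so Row never plays it.
On the remaining 2×2 (I, III vs 1, 2):
Let Row play I with probability p. Expected payoff against 1: 3p + (-4)(1−p) = 7p − 4; against 2: (-1)p + 1(1−p) = −2p + 1.
Setting these equal: 7p − 4 = −2p + 1 ⇒ 9p = 5 ⇒ p = 5/9, and the value is (7)·(5/9) − 4 = -1/9.
For Column: with q = P(1), equating I's and III's payoffs gives 4q − 1 = −5q + 1 ⇒ q = 2/9.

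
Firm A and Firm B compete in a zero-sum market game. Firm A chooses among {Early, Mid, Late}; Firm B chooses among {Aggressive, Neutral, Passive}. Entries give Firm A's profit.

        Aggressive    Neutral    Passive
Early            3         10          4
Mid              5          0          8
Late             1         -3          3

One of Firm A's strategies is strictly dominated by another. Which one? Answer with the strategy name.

Early gives a strictly higher payoff than Late against every column: 3 > 1, 10 > -3, 4 > 3.
So Late is strictly dominated and Firm A never plays it.

Late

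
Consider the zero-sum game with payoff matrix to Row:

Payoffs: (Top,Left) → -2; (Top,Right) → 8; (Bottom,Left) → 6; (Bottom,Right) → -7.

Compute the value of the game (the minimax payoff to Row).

Row minima: Top → -2, Bottom → -7; maximin = -2.
Column maxima: Left → 6, Right → 8; minimax = 6.
-2 ≠ 6, so there is no saddle point; optimal play is mixed.
Let Row play Top with probability p. Expected payoff against Left: (-2)p + 6(1−p) = −8p + 6; against Right: 8p + (-7)(1−p) = 15p − 7.
Setting these equal: −8p + 6 = 15p − 7 ⇒ −23p = -13 ⇒ p = 13/23, and the value is (-8)·(13/23) + 6 = 34/23.
For Column: with q = P(Left), equating Top's and Bottom's payoffs gives −10q + 8 = 13q − 7 ⇒ q = 15/23.

34/23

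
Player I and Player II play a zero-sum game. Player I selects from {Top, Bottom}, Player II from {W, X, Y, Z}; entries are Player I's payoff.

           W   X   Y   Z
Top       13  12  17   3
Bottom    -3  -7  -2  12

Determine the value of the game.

165/28

Row minima: Top → 3, Bottom → -7; maximin = 3.
Column maxima: W → 13, X → 12, Y → 17, Z → 12; minimax = 12.
3 ≠ 12, so there is no saddle point; optimal play is mixed.
W is strictly dominated by X (it gives Player I strictly more in every row), so Player II never plays it.
Y is strictly dominated by X (it gives Player I strictly more in every row), so Player II never plays it.
On the remaining 2×2 (Top, Bottom vs X, Z):
Let Player I play Top with probability p. Expected payoff against X: 12p + (-7)(1−p) = 19p − 7; against Z: 3p + 12(1−p) = −9p + 12.
Setting these equal: 19p − 7 = −9p + 12 ⇒ 28p = 19 ⇒ p = 19/28, and the value is (19)·(19/28) − 7 = 165/28.
For Player II: with q = P(X), equating Top's and Bottom's payoffs gives 9q + 3 = −19q + 12 ⇒ q = 9/28.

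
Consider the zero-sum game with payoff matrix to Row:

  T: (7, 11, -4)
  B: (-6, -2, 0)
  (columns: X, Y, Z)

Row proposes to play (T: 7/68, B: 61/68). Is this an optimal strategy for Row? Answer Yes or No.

No

Against X this mix gives (7/68)·7 + (61/68)·(-6) = -317/68.
Against Y this mix gives (7/68)·11 + (61/68)·(-2) = -45/68.
Against Z this mix gives (7/68)·(-4) + (61/68)·0 = -7/17.
Column will play X, holding Row to -317/68. Shifting weight toward the row that does better against X would raise this floor (the equalizing mix achieves -24/17 against both X and Z), so the proposed strategy is not optimal.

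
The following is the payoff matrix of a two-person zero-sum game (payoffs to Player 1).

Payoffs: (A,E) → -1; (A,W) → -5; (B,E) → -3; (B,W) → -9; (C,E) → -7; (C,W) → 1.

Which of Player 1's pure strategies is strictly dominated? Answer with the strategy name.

A gives a strictly higher payoff than B against every column: -1 > -3, -5 > -9.
So B is strictly dominated and Player 1 never plays it.

B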